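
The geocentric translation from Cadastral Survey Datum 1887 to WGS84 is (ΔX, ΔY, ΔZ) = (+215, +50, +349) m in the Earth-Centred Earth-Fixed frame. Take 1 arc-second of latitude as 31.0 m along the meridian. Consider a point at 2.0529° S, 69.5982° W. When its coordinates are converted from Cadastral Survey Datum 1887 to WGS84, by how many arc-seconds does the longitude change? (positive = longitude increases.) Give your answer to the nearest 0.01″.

sin φ = -0.035822, cos φ = 0.999358, sin λ = -0.937271, cos λ = 0.348601.
East component: ΔE = −sin λ·ΔX + cos λ·ΔY = −(-0.937271)(215) + (0.348601)(50) = 218.94 m.
1° of latitude spans 3600 × 31.00 = 111600 m; at latitude φ, 1° of longitude spans that × cos φ = 111528.4 m, so Δλ = 218.94 / 111528.4 × 3600 = 7.067″.

Δλ = 7.07″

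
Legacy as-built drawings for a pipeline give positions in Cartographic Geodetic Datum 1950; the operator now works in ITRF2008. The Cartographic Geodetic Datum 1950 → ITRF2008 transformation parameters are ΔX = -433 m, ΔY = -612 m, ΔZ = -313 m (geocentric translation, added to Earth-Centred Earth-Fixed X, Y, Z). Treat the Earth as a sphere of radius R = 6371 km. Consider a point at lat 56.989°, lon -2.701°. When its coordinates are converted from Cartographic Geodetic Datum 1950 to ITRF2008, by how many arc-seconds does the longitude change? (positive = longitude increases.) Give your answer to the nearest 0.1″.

sin φ = 0.838566, cos φ = 0.544800, sin λ = -0.047124, cos λ = 0.998889.
East component: ΔE = −sin λ·ΔX + cos λ·ΔY = −(-0.047124)(-433) + (0.998889)(-612) = -631.72 m.
1° of latitude spans πR/180 = 111195 m; at latitude φ, 1° of longitude spans that × cos φ = 60579.0 m, so Δλ = -631.72 / 60579.0 × 3600 = -37.541″.

Δλ = -37.5″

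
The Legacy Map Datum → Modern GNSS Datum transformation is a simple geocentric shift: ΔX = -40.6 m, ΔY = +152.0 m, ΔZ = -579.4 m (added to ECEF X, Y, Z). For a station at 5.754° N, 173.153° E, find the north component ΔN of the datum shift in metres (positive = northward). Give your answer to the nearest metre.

ΔN = -582 m

At φ = 5.754°, λ = 173.153°: sin φ = 0.100258, cos φ = 0.994962, sin λ = 0.119218, cos λ = -0.992868.
ΔN = −sin φ cos λ·ΔX − sin φ sin λ·ΔY + cos φ·ΔZ = −(0.100258)(-0.992868)(-40.6) − (0.100258)(0.119218)(152.0) + (0.994962)(-579.4) = -582.34 m.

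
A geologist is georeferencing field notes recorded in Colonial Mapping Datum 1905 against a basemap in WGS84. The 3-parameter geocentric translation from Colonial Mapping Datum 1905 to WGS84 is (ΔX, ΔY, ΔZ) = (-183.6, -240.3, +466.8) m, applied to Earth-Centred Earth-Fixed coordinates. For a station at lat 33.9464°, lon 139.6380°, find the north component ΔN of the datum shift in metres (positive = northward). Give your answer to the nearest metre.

ΔN = 396 m

The local north axis is (−sin φ cos λ, −sin φ sin λ, cos φ), giving ΔN = -78.121 + 86.902 + 387.239 = 396.02 m.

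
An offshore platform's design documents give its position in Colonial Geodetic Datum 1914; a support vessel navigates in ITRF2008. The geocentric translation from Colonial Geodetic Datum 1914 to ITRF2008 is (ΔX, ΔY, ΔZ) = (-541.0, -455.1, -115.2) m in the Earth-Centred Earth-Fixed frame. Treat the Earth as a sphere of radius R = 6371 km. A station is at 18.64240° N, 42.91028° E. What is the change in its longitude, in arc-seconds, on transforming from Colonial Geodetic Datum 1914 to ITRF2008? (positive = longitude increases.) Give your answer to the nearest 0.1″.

Δλ = 1.2″

sin φ = 0.319661, cos φ = 0.947532, sin λ = 0.680852, cos λ = 0.732421.
East component: ΔE = −sin λ·ΔX + cos λ·ΔY = −(0.680852)(-541.0) + (0.732421)(-455.1) = 35.02 m.
1° of latitude spans πR/180 = 111195 m; at latitude φ, 1° of longitude spans that × cos φ = 105360.8 m, so Δλ = 35.02 / 105360.8 × 3600 = 1.196″.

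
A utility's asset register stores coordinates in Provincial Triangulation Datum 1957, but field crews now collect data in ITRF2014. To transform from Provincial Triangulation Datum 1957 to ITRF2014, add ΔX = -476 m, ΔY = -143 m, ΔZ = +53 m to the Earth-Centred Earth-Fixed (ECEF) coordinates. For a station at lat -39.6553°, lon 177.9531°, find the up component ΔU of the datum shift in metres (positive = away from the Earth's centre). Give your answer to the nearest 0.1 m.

ΔU = 328.5 m

At φ = -39.6553°, λ = 177.9531°: sin φ = -0.638167, cos φ = 0.769898, sin λ = 0.035718, cos λ = -0.999362.
ΔU = cos φ cos λ·ΔX + cos φ sin λ·ΔY + sin φ·ΔZ = (0.769898)(-0.999362)(-476) + (0.769898)(0.035718)(-143) + (-0.638167)(53) = 328.48 m.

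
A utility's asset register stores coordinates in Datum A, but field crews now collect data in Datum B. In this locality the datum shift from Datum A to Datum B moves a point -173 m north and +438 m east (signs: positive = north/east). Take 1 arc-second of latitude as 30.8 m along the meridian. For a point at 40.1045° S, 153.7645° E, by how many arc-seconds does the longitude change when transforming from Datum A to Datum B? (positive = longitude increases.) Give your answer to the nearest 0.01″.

Δλ = 18.59″

At latitude -40.1045°, cos φ = 0.764871.
1″ of longitude at this latitude = 30.80 × cos φ = 23.5580 m, so Δλ = 438.0 / 23.5580 = 18.592″.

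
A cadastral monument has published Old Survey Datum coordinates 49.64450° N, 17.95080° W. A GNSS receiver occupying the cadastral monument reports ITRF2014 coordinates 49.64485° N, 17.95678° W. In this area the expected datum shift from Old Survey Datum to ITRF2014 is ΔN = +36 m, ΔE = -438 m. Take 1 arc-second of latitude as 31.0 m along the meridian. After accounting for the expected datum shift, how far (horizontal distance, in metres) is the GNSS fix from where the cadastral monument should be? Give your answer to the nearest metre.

Observed coordinate differences: Δφ = +0.00035°, Δλ = -0.00598°.
Converting to metres (1° lat = 111600 m, cos φ = 0.647528): observed ΔN = 39.1 m, observed ΔE = -432.1 m.
Subtracting the expected shift leaves a residual of 39.1 − (36) = 3.1 m north and -432.1 − (-438) = 5.9 m east.
Residual distance = √(3.1² + 5.9²) = 6.6 m.

7 m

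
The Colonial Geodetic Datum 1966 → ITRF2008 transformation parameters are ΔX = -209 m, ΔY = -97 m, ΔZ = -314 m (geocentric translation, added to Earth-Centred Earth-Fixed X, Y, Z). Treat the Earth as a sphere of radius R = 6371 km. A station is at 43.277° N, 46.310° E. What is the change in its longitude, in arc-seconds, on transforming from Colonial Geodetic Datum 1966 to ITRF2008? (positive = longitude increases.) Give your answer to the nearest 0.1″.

sin φ = 0.685526, cos φ = 0.728048, sin λ = 0.723088, cos λ = 0.690756.
East component: ΔE = −sin λ·ΔX + cos λ·ΔY = −(0.723088)(-209) + (0.690756)(-97) = 84.12 m.
1° of latitude spans πR/180 = 111195 m; at latitude φ, 1° of longitude spans that × cos φ = 80955.2 m, so Δλ = 84.12 / 80955.2 × 3600 = 3.741″.

Δλ = 3.7″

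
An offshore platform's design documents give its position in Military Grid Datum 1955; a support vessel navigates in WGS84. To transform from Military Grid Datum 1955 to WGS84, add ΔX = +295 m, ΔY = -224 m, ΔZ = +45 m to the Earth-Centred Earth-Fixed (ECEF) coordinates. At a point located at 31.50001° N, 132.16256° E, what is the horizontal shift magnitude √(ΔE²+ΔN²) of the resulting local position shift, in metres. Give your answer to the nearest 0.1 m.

The local east axis at (φ, λ) is (−sin λ, cos λ, 0), so ΔE = −sin(132.16256°)·295 + cos(132.16256°)·(-224) = -68.31 m.
The local north axis is (−sin φ cos λ, −sin φ sin λ, cos φ), giving ΔN = 103.462 + 86.755 + 38.369 = 228.59 m.
Horizontal magnitude = √(ΔE² + ΔN²) = √((-68.31)² + 228.59²) = 238.57 m.

238.6 m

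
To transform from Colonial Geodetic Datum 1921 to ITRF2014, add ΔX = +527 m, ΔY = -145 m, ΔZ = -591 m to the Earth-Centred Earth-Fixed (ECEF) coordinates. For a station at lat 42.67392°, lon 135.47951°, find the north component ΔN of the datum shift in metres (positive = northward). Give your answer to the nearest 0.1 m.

At φ = 42.67392°, λ = 135.47951°: sin φ = 0.677825, cos φ = 0.735223, sin λ = 0.701164, cos λ = -0.713000.
ΔN = −sin φ cos λ·ΔX − sin φ sin λ·ΔY + cos φ·ΔZ = −(0.677825)(-0.713000)(527) − (0.677825)(0.701164)(-145) + (0.735223)(-591) = -110.91 m.

ΔN = -110.9 m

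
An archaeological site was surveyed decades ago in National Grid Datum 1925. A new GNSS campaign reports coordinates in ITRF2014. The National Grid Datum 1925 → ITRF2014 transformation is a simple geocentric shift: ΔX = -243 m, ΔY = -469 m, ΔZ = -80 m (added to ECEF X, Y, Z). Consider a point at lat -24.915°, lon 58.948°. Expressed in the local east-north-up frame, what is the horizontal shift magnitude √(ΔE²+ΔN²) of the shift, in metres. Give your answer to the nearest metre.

The local east axis at (φ, λ) is (−sin λ, cos λ, 0), so ΔE = −sin(58.948°)·(-243) + cos(58.948°)·(-469) = -33.74 m.
The local north axis is (−sin φ cos λ, −sin φ sin λ, cos φ), giving ΔN = -52.804 − 169.264 − 72.555 = -294.62 m.
Horizontal magnitude = √(ΔE² + ΔN²) = √((-33.74)² + (-294.62)²) = 296.55 m.

297 m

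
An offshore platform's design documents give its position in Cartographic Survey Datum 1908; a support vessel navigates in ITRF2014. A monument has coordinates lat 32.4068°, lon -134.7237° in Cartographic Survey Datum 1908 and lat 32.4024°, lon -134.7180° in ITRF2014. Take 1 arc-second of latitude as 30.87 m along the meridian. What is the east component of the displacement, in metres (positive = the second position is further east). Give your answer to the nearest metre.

ΔE = 535 m

Δφ = 32.4024° − 32.4068° = -0.0044°; Δλ = -134.7180° − -134.7237° = +0.0057°.
1° of latitude = 3600 × 30.87 = 111132 m.
ΔN = Δφ × 111132 = -489.0 m; ΔE = Δλ × 111132 × cos(32.4068°) = +0.0057 × 111132 × 0.844264 = 534.8 m.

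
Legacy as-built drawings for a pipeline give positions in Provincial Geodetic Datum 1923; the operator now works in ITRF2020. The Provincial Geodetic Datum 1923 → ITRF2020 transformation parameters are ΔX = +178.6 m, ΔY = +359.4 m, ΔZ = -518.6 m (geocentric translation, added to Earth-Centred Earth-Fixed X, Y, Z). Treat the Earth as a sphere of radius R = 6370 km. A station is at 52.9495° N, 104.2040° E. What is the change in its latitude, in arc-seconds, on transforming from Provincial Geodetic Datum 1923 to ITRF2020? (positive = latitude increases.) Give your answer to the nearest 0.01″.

sin φ = 0.798105, cos φ = 0.602519, sin λ = 0.969428, cos λ = -0.245375.
North component: ΔN = −sin φ cos λ·ΔX − sin φ sin λ·ΔY + cos φ·ΔZ = −(0.798105)(-0.245375)(178.6) − (0.798105)(0.969428)(359.4) + (0.602519)(-518.6) = -555.56 m.
1° of latitude spans πR/180 = 111177 m, so Δφ = -555.56 / 111177 × 3600 = -17.989″.

Δφ = -17.99″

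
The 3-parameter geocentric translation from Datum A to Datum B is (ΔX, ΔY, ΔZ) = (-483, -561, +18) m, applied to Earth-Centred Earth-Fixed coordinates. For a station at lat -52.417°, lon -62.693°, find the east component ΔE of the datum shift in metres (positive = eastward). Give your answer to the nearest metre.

ΔE = -687 m

The local east axis at (φ, λ) is (−sin λ, cos λ, 0), so ΔE = −sin(-62.693°)·(-483) + cos(-62.693°)·(-561) = -686.54 m.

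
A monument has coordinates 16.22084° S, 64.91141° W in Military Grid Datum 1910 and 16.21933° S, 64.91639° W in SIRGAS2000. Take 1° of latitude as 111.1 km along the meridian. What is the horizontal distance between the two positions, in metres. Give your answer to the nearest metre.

Δφ = -16.21933° − -16.22084° = +0.00151°; Δλ = -64.91639° − -64.91141° = -0.00498°.
ΔN = Δφ × 111100 = 167.8 m; ΔE = Δλ × 111100 × cos(-16.22084°) = -0.00498 × 111100 × 0.960192 = -531.3 m.
Distance = √(ΔE² + ΔN²) = √((-531.3)² + 167.8²) = 557.1 m.

557 m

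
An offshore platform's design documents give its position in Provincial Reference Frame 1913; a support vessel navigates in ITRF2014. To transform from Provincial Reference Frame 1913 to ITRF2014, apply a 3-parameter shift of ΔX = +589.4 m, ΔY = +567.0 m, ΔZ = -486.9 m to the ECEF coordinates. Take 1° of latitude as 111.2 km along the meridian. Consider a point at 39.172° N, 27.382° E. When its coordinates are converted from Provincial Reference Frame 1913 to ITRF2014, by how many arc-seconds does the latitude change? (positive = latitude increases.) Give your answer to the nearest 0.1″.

Δφ = -28.3″

sin φ = 0.631651, cos φ = 0.775253, sin λ = 0.459921, cos λ = 0.887960.
North component: ΔN = −sin φ cos λ·ΔX − sin φ sin λ·ΔY + cos φ·ΔZ = −(0.631651)(0.887960)(589.4) − (0.631651)(0.459921)(567.0) + (0.775253)(-486.9) = -872.77 m.
1° of latitude spans 111200 m, so Δφ = -872.77 / 111200 × 3600 = -28.255″.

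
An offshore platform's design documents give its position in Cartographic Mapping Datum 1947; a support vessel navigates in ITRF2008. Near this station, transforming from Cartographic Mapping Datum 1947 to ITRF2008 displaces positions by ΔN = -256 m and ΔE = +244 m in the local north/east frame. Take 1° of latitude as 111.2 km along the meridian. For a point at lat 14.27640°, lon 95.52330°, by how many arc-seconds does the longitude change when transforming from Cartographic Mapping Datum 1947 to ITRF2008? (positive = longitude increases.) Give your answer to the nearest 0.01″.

At latitude 14.27640°, cos φ = 0.969117.
1° of longitude at this latitude = 111.2 × cos φ = 107.77 km, so Δλ = 244.0 / 107765.9 = 0.0022642° = 8.151″.

Δλ = 8.15″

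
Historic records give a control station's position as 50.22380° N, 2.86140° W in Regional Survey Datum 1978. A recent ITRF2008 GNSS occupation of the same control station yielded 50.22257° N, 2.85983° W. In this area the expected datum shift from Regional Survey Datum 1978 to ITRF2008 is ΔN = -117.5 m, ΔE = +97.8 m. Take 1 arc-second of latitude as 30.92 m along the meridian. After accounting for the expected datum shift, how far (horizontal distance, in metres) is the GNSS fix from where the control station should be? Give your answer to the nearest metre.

Observed coordinate differences: Δφ = -0.00123°, Δλ = +0.00157°.
Converting to metres (1° lat = 111312 m, cos φ = 0.639791): observed ΔN = -136.9 m, observed ΔE = 111.8 m.
Subtracting the expected shift leaves a residual of -136.9 − (-117.5) = -19.4 m north and 111.8 − (97.8) = 14.0 m east.
Residual distance = √((-19.4)² + 14.0²) = 23.9 m.

24 m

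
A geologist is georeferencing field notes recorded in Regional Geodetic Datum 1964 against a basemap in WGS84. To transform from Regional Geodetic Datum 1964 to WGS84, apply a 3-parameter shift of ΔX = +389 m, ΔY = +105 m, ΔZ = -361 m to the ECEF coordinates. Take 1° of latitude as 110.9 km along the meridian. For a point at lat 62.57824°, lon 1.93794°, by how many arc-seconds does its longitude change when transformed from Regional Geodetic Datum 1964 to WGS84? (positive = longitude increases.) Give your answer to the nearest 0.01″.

Δλ = 6.47″

sin φ = 0.887641, cos φ = 0.460537, sin λ = 0.033817, cos λ = 0.999428.
East component: ΔE = −sin λ·ΔX + cos λ·ΔY = −(0.033817)(389) + (0.999428)(105) = 91.79 m.
1° of latitude spans 110900 m; at latitude φ, 1° of longitude spans that × cos φ = 51073.5 m, so Δλ = 91.79 / 51073.5 × 3600 = 6.470″.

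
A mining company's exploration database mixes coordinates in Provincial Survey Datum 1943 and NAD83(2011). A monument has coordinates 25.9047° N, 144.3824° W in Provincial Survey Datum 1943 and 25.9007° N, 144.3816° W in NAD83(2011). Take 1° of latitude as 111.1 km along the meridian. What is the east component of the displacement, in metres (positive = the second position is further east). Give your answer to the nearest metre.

ΔE = 80 m

Δφ = 25.9007° − 25.9047° = -0.0040°; Δλ = -144.3816° − -144.3824° = +0.0008°.
ΔN = Δφ × 111100 = -444.4 m; ΔE = Δλ × 111100 × cos(25.9047°) = +0.0008 × 111100 × 0.899522 = 79.9 m.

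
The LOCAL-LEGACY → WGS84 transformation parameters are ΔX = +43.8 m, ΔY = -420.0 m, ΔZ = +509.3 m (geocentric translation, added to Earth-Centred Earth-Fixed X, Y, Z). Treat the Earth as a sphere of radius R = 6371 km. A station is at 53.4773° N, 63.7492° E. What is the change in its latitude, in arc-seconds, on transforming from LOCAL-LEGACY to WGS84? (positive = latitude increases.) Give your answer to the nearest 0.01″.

sin φ = 0.803621, cos φ = 0.595141, sin λ = 0.896867, cos λ = 0.442301.
North component: ΔN = −sin φ cos λ·ΔX − sin φ sin λ·ΔY + cos φ·ΔZ = −(0.803621)(0.442301)(43.8) − (0.803621)(0.896867)(-420.0) + (0.595141)(509.3) = 590.25 m.
1° of latitude spans πR/180 = 111195 m, so Δφ = 590.25 / 111195 × 3600 = 19.110″.

Δφ = 19.11″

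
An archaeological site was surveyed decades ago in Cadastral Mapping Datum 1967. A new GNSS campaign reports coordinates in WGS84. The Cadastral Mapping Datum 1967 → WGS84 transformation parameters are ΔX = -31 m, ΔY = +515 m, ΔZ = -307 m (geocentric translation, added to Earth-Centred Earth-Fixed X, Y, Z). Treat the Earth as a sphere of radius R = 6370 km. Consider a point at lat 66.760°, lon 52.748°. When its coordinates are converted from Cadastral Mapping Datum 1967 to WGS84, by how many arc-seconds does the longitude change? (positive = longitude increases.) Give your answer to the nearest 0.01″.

Δλ = 27.61″

sin φ = 0.918860, cos φ = 0.394583, sin λ = 0.795981, cos λ = 0.605322.
East component: ΔE = −sin λ·ΔX + cos λ·ΔY = −(0.795981)(-31) + (0.605322)(515) = 336.42 m.
1° of latitude spans πR/180 = 111177 m; at latitude φ, 1° of longitude spans that × cos φ = 43868.8 m, so Δλ = 336.42 / 43868.8 × 3600 = 27.607″.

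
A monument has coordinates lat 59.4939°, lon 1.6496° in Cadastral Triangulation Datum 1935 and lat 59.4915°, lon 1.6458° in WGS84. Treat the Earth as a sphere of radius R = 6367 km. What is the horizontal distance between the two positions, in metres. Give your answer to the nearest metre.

Δφ = 59.4915° − 59.4939° = -0.0024°; Δλ = 1.6458° − 1.6496° = -0.0038°.
1° along a meridian = πR/180 = 111125 m.
ΔN = Δφ × 111125 = -266.7 m; ΔE = Δλ × 111125 × cos(59.4939°) = -0.0038 × 111125 × 0.507630 = -214.4 m.
Distance = √(ΔE² + ΔN²) = √((-214.4)² + (-266.7)²) = 342.2 m.

342 m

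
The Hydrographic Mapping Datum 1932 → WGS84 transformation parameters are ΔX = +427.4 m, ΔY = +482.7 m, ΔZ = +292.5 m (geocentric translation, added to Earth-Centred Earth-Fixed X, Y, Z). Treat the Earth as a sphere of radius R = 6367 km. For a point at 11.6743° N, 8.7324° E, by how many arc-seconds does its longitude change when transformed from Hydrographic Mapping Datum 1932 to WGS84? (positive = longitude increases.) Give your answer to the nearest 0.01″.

sin φ = 0.202348, cos φ = 0.979314, sin λ = 0.151820, cos λ = 0.988408.
East component: ΔE = −sin λ·ΔX + cos λ·ΔY = −(0.151820)(427.4) + (0.988408)(482.7) = 412.22 m.
1° of latitude spans πR/180 = 111125 m; at latitude φ, 1° of longitude spans that × cos φ = 108826.3 m, so Δλ = 412.22 / 108826.3 × 3600 = 13.636″.

Δλ = 13.64″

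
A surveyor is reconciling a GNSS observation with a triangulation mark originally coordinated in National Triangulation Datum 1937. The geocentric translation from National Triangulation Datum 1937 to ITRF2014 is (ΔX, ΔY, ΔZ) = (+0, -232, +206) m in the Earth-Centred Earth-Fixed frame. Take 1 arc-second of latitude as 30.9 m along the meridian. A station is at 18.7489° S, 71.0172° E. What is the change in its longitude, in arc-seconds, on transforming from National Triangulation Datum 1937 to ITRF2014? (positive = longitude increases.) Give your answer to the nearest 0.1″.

sin φ = -0.321421, cos φ = 0.946936, sin λ = 0.945616, cos λ = 0.325284.
East component: ΔE = −sin λ·ΔX + cos λ·ΔY = −(0.945616)(0) + (0.325284)(-232) = -75.47 m.
1° of latitude spans 3600 × 30.90 = 111240 m; at latitude φ, 1° of longitude spans that × cos φ = 105337.2 m, so Δλ = -75.47 / 105337.2 × 3600 = -2.579″.

Δλ = -2.6″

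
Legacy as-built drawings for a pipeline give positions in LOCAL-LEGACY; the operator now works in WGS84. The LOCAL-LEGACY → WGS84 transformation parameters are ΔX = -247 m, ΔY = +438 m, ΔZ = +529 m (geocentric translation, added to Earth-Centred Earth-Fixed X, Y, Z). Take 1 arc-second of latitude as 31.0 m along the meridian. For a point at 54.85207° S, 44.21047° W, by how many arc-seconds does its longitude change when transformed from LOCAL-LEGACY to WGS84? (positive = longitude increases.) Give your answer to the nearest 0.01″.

Δλ = 7.94″

sin φ = -0.817668, cos φ = 0.575689, sin λ = -0.697296, cos λ = 0.716783.
East component: ΔE = −sin λ·ΔX + cos λ·ΔY = −(-0.697296)(-247) + (0.716783)(438) = 141.72 m.
1° of latitude spans 3600 × 31.00 = 111600 m; at latitude φ, 1° of longitude spans that × cos φ = 64246.9 m, so Δλ = 141.72 / 64246.9 × 3600 = 7.941″.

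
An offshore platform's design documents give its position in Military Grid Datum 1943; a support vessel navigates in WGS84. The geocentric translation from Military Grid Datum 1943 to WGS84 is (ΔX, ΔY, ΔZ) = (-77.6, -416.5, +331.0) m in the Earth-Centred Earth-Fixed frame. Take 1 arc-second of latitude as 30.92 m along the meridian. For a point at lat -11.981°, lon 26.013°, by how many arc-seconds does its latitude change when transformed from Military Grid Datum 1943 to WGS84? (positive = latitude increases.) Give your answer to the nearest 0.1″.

sin φ = -0.207587, cos φ = 0.978216, sin λ = 0.438575, cos λ = 0.898695.
North component: ΔN = −sin φ cos λ·ΔX − sin φ sin λ·ΔY + cos φ·ΔZ = −(-0.207587)(0.898695)(-77.6) − (-0.207587)(0.438575)(-416.5) + (0.978216)(331.0) = 271.39 m.
1° of latitude spans 3600 × 30.92 = 111312 m, so Δφ = 271.39 / 111312 × 3600 = 8.777″.

Δφ = 8.8″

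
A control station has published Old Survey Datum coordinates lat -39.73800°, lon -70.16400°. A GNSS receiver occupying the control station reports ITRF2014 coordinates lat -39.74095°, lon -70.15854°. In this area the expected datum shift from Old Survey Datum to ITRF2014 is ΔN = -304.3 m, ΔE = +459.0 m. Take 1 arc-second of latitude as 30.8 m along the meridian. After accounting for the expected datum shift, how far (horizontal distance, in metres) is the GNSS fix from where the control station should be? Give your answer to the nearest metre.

Observed coordinate differences: Δφ = -0.00295°, Δλ = +0.00546°.
Converting to metres (1° lat = 110880 m, cos φ = 0.768976): observed ΔN = -327.1 m, observed ΔE = 465.5 m.
Subtracting the expected shift leaves a residual of -327.1 − (-304.3) = -22.8 m north and 465.5 − (459.0) = 6.5 m east.
Residual distance = √((-22.8)² + 6.5²) = 23.7 m.

24 m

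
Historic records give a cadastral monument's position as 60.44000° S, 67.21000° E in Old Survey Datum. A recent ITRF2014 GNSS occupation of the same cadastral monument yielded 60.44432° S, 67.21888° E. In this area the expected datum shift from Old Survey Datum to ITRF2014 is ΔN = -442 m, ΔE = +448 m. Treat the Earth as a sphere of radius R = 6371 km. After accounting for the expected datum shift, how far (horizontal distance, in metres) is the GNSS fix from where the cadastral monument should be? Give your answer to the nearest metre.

55 m

Observed coordinate differences: Δφ = -0.00432°, Δλ = +0.00888°.
Converting to metres (1° lat = 111195 m, cos φ = 0.493335): observed ΔN = -480.4 m, observed ΔE = 487.1 m.
Subtracting the expected shift leaves a residual of -480.4 − (-442) = -38.4 m north and 487.1 − (448) = 39.1 m east.
Residual distance = √((-38.4)² + 39.1²) = 54.8 m.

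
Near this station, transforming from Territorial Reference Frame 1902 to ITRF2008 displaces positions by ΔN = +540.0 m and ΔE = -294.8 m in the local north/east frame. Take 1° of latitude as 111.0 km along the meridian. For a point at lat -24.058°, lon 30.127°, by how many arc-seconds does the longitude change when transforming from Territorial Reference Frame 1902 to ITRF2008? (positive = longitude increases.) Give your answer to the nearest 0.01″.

At latitude -24.058°, cos φ = 0.913133.
1° of longitude at this latitude = 111.0 × cos φ = 101.36 km, so Δλ = -294.8 / 101357.8 = -0.0029085° = -10.471″.

Δλ = -10.47″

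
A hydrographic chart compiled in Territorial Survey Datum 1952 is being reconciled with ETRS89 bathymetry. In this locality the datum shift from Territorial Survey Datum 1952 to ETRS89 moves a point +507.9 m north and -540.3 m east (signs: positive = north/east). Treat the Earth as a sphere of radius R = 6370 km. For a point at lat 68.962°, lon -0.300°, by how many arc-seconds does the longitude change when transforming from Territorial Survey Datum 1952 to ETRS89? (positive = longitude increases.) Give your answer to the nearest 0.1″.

At latitude 68.962°, cos φ = 0.358987.
One radian of longitude at latitude φ spans R cos φ, so Δλ = ΔE / (R cos φ) = -540.3 / (6370000 × 0.358987) = -2.3627e-04 rad = -48.735″.

Δλ = -48.7″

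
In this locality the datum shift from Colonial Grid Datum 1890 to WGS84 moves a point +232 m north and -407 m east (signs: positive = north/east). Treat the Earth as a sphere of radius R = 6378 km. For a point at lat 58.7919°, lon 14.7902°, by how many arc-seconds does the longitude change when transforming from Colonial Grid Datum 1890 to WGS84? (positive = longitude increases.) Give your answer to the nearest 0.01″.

At latitude 58.7919°, cos φ = 0.518148.
One radian of longitude at latitude φ spans R cos φ, so Δλ = ΔE / (R cos φ) = -407.0 / (6378000 × 0.518148) = -1.2316e-04 rad = -25.403″.

Δλ = -25.40″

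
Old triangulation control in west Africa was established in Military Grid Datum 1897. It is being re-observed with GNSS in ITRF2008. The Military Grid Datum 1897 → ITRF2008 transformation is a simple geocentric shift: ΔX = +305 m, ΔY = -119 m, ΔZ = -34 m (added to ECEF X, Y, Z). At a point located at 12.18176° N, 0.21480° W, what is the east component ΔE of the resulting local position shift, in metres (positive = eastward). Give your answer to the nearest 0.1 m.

At φ = 12.18176°, λ = -0.21480°: sin φ = 0.211014, cos φ = 0.977483, sin λ = -0.003749, cos λ = 0.999993.
ΔE = −sin λ·ΔX + cos λ·ΔY = −(-0.003749)·(305) + (0.999993)·(-119) = -117.86 m.

ΔE = -117.9 m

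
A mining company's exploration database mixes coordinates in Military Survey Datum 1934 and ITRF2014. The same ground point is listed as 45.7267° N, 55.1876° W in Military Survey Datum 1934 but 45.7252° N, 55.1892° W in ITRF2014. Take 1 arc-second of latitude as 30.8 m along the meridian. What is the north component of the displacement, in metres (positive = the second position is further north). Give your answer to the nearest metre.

ΔN = -166 m

Δφ = 45.7252° − 45.7267° = -0.0015°; Δλ = -55.1892° − -55.1876° = -0.0016°.
1° of latitude = 3600 × 30.80 = 110880 m.
ΔN = Δφ × 110880 = -166.3 m; ΔE = Δλ × 110880 × cos(45.7267°) = -0.0016 × 110880 × 0.698082 = -123.8 m.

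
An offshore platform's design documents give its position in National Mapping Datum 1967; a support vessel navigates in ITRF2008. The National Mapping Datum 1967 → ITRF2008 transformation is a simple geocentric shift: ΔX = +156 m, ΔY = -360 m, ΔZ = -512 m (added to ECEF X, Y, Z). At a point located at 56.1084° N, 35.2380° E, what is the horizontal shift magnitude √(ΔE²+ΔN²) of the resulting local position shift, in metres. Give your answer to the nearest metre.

442 m

At φ = 56.1084°, λ = 35.2380°: sin φ = 0.830094, cos φ = 0.557623, sin λ = 0.576974, cos λ = 0.816762.
ΔE = −sin λ·ΔX + cos λ·ΔY = −(0.576974)·(156) + (0.816762)·(-360) = -384.04 m.
ΔN = −sin φ cos λ·ΔX − sin φ sin λ·ΔY + cos φ·ΔZ = −(0.830094)(0.816762)(156) − (0.830094)(0.576974)(-360) + (0.557623)(-512) = -218.85 m.
Horizontal magnitude = √(ΔE² + ΔN²) = √((-384.04)² + (-218.85)²) = 442.02 m.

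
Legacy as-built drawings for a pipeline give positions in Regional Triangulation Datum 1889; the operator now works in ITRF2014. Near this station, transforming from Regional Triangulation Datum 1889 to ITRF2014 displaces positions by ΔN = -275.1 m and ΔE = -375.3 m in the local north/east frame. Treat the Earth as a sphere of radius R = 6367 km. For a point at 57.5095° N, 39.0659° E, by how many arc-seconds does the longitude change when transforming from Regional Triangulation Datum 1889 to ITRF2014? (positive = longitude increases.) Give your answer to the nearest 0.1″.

Δλ = -22.6″

At latitude 57.5095°, cos φ = 0.537160.
One radian of longitude at latitude φ spans R cos φ, so Δλ = ΔE / (R cos φ) = -375.3 / (6367000 × 0.537160) = -1.0973e-04 rad = -22.634″.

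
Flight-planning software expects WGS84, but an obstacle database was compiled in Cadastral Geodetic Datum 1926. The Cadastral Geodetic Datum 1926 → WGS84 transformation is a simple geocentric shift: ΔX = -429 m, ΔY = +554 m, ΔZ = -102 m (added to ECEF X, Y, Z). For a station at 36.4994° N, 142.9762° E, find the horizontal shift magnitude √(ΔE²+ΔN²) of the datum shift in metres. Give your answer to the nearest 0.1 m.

At φ = 36.4994°, λ = 142.9762°: sin φ = 0.594814, cos φ = 0.803863, sin λ = 0.602147, cos λ = -0.798385.
ΔE = −sin λ·ΔX + cos λ·ΔY = −(0.602147)·(-429) + (-0.798385)·(554) = -183.98 m.
ΔN = −sin φ cos λ·ΔX − sin φ sin λ·ΔY + cos φ·ΔZ = −(0.594814)(-0.798385)(-429) − (0.594814)(0.602147)(554) + (0.803863)(-102) = -484.15 m.
Horizontal magnitude = √(ΔE² + ΔN²) = √((-183.98)² + (-484.15)²) = 517.93 m.

517.9 m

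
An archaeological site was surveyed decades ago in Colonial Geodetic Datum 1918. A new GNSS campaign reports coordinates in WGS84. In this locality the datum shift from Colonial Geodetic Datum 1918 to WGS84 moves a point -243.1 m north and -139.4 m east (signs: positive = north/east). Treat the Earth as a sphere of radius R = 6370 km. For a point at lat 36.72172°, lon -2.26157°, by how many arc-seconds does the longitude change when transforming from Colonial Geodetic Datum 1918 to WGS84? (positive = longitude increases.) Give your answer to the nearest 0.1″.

Δλ = -5.6″

At latitude 36.72172°, cos φ = 0.801549.
One radian of longitude at latitude φ spans R cos φ, so Δλ = ΔE / (R cos φ) = -139.4 / (6370000 × 0.801549) = -2.7302e-05 rad = -5.631″.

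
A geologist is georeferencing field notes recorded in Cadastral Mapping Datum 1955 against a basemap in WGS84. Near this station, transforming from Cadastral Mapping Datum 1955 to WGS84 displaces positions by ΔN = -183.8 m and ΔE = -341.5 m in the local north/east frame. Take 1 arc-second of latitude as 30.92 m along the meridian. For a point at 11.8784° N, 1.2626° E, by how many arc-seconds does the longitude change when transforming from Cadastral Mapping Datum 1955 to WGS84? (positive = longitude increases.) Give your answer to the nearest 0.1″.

At latitude 11.8784°, cos φ = 0.978587.
1″ of longitude at this latitude = 30.92 × cos φ = 30.2579 m, so Δλ = -341.5 / 30.2579 = -11.286″.

Δλ = -11.3″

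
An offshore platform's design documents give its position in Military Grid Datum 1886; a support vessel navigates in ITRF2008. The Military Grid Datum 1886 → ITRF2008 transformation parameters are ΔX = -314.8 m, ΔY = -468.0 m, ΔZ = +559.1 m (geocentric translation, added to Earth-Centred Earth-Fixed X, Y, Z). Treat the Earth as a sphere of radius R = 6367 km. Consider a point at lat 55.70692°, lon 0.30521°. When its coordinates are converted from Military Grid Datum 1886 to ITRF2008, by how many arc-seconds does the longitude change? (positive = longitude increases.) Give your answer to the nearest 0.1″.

Δλ = -26.8″

sin φ = 0.826166, cos φ = 0.563426, sin λ = 0.005327, cos λ = 0.999986.
East component: ΔE = −sin λ·ΔX + cos λ·ΔY = −(0.005327)(-314.8) + (0.999986)(-468.0) = -466.32 m.
1° of latitude spans πR/180 = 111125 m; at latitude φ, 1° of longitude spans that × cos φ = 62610.8 m, so Δλ = -466.32 / 62610.8 × 3600 = -26.812″.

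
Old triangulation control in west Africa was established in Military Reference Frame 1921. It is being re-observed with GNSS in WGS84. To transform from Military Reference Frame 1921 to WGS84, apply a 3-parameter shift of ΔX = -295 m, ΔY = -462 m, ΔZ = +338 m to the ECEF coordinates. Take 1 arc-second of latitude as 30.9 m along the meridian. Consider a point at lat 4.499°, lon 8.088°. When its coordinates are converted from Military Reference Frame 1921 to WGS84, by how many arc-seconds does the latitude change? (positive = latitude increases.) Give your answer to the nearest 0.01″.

Δφ = 11.81″

sin φ = 0.078442, cos φ = 0.996919, sin λ = 0.140694, cos λ = 0.990053.
North component: ΔN = −sin φ cos λ·ΔX − sin φ sin λ·ΔY + cos φ·ΔZ = −(0.078442)(0.990053)(-295) − (0.078442)(0.140694)(-462) + (0.996919)(338) = 364.97 m.
1° of latitude spans 3600 × 30.90 = 111240 m, so Δφ = 364.97 / 111240 × 3600 = 11.811″.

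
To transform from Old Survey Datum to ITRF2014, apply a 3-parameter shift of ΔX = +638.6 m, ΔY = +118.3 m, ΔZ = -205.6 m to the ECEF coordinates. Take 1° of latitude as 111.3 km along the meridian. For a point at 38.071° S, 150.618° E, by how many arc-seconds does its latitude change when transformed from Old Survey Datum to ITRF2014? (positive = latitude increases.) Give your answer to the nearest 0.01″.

Δφ = -15.18″

sin φ = -0.616637, cos φ = 0.787247, sin λ = 0.490630, cos λ = -0.871368.
North component: ΔN = −sin φ cos λ·ΔX − sin φ sin λ·ΔY + cos φ·ΔZ = −(-0.616637)(-0.871368)(638.6) − (-0.616637)(0.490630)(118.3) + (0.787247)(-205.6) = -469.20 m.
1° of latitude spans 111300 m, so Δφ = -469.20 / 111300 × 3600 = -15.176″.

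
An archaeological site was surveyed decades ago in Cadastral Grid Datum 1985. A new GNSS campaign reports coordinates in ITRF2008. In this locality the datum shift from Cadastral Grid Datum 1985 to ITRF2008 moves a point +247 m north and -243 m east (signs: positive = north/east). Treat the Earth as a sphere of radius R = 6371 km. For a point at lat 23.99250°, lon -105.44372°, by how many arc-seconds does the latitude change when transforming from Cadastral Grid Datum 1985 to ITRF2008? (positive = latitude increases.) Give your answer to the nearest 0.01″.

Δφ = 8.00″

On a sphere of radius R, 1 rad of latitude = R, so Δφ = ΔN / R = 247.0 / 6371000 = 3.8769e-05 rad = 7.997″.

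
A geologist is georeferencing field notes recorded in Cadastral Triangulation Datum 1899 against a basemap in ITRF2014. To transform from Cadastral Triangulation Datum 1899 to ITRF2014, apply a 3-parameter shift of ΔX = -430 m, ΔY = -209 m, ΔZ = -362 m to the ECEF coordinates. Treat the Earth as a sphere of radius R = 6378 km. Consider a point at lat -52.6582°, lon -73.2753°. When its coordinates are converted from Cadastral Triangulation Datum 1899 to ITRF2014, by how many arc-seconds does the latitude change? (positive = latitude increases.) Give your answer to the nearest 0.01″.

Δφ = -5.14″

sin φ = -0.795031, cos φ = 0.606569, sin λ = -0.957699, cos λ = 0.287773.
North component: ΔN = −sin φ cos λ·ΔX − sin φ sin λ·ΔY + cos φ·ΔZ = −(-0.795031)(0.287773)(-430) − (-0.795031)(-0.957699)(-209) + (0.606569)(-362) = -158.82 m.
1° of latitude spans πR/180 = 111317 m, so Δφ = -158.82 / 111317 × 3600 = -5.136″.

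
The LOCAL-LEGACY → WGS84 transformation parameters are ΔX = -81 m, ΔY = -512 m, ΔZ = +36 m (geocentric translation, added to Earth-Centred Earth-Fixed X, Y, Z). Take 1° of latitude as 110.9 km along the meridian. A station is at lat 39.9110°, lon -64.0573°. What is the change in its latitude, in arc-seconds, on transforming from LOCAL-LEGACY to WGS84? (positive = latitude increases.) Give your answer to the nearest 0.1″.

Δφ = -8.0″

sin φ = 0.641597, cos φ = 0.767042, sin λ = -0.899232, cos λ = 0.437472.
North component: ΔN = −sin φ cos λ·ΔX − sin φ sin λ·ΔY + cos φ·ΔZ = −(0.641597)(0.437472)(-81) − (0.641597)(-0.899232)(-512) + (0.767042)(36) = -245.05 m.
1° of latitude spans 110900 m, so Δφ = -245.05 / 110900 × 3600 = -7.955″.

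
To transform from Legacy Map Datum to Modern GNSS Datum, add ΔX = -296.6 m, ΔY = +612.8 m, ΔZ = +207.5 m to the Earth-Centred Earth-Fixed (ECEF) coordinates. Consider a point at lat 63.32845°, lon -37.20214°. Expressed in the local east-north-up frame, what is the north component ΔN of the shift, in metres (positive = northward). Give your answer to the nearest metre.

At φ = 63.32845°, λ = -37.20214°: sin φ = 0.893594, cos φ = 0.448875, sin λ = -0.604629, cos λ = 0.796507.
ΔN = −sin φ cos λ·ΔX − sin φ sin λ·ΔY + cos φ·ΔZ = −(0.893594)(0.796507)(-296.6) − (0.893594)(-0.604629)(612.8) + (0.448875)(207.5) = 635.34 m.

ΔN = 635 m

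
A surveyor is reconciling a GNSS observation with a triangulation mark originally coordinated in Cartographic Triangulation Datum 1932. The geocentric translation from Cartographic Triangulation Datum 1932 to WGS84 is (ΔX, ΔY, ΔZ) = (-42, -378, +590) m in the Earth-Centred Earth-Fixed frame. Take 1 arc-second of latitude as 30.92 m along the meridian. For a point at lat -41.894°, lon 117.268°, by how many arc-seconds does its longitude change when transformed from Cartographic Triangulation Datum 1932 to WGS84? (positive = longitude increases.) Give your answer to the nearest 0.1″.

Δλ = 9.1″

sin φ = -0.667755, cos φ = 0.744381, sin λ = 0.888873, cos λ = -0.458153.
East component: ΔE = −sin λ·ΔX + cos λ·ΔY = −(0.888873)(-42) + (-0.458153)(-378) = 210.51 m.
1° of latitude spans 3600 × 30.92 = 111312 m; at latitude φ, 1° of longitude spans that × cos φ = 82858.6 m, so Δλ = 210.51 / 82858.6 × 3600 = 9.146″.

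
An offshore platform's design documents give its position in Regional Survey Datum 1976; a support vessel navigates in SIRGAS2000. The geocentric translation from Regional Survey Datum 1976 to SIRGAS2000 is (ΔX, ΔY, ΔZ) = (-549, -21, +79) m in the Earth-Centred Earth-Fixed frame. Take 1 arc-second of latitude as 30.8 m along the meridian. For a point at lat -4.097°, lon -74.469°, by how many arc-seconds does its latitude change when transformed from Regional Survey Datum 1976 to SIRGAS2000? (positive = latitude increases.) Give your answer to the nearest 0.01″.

sin φ = -0.071445, cos φ = 0.997445, sin λ = -0.963486, cos λ = 0.267760.
North component: ΔN = −sin φ cos λ·ΔX − sin φ sin λ·ΔY + cos φ·ΔZ = −(-0.071445)(0.267760)(-549) − (-0.071445)(-0.963486)(-21) + (0.997445)(79) = 69.74 m.
1° of latitude spans 3600 × 30.80 = 110880 m, so Δφ = 69.74 / 110880 × 3600 = 2.264″.

Δφ = 2.26″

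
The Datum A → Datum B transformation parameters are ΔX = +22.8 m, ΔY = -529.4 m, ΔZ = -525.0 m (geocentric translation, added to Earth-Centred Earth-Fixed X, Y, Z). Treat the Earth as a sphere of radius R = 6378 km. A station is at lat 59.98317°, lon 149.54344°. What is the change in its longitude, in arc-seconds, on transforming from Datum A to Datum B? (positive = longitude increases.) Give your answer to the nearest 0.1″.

sin φ = 0.865878, cos φ = 0.500254, sin λ = 0.506885, cos λ = -0.862014.
East component: ΔE = −sin λ·ΔX + cos λ·ΔY = −(0.506885)(22.8) + (-0.862014)(-529.4) = 444.79 m.
1° of latitude spans πR/180 = 111317 m; at latitude φ, 1° of longitude spans that × cos φ = 55686.9 m, so Δλ = 444.79 / 55686.9 × 3600 = 28.755″.

Δλ = 28.8″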